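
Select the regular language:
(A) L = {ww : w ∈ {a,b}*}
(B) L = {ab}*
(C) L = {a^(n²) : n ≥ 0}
(B) {ab}*

(B) L = {ab}* is regular.

This can be recognized by a finite automaton (DFA/NFA).
Regular expressions like {ab}* define regular languages.

The other choices are not regular:
- {a^(n²) : n ≥ 0}: After pumping, length is no longer a perfect square
- {ww : w ∈ {a,b}*}: After pumping, the two halves no longer match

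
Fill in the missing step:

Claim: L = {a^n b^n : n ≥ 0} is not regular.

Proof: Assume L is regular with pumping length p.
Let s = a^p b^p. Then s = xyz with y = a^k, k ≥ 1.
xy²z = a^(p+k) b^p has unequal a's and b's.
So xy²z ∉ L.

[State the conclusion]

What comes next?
This contradicts the pumping lemma for regular languages,
which guarantees xy^i z ∈ L for all i ≥ 0.

Since our assumption that L is regular leads to a contradiction,
we conclude that L = {a^n b^n : n ≥ 0} is NOT regular. ∎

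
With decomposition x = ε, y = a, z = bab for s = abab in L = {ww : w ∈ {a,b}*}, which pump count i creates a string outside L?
i = 2

xy²z = ε · aa · bab = aabab; aabab has odd length 5, so it cannot be written as ww and is not in L.
(Other choices also work, e.g. i = 0, 3; only i = 1 is guaranteed to stay in L since xy¹z = s.)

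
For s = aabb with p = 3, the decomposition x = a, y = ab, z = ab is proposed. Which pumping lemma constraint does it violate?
Violated: xyz = s

The decomposition x = a, y = ab, z = ab for s = aabb with p = 3
violates the constraint: xyz = s

xyz = 'a' + 'ab' + 'ab' = 'aabab' ≠ 'aabb' = s. The decomposition doesn't reconstruct s.

Pumping lemma constraints:
1. xyz = s (decomposition is valid)
2. |xy| ≤ p
3. |y| > 0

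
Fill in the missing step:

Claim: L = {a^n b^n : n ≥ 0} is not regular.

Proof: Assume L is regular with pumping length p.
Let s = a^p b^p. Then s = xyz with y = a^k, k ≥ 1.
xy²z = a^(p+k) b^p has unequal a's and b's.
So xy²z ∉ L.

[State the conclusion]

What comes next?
This contradicts the pumping lemma for regular languages,
which guarantees xy^i z ∈ L for all i ≥ 0.

Since our assumption that L is regular leads to a contradiction,
we conclude that L = {a^n b^n : n ≥ 0} is NOT regular. ∎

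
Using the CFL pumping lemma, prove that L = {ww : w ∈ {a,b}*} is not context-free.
Assume for contradiction that L is context-free, and let p ≥ 1 be the pumping length given by the pumping lemma for CFLs.
Choose s = a^p b^p a^p b^p. Then s ∈ L (take w = a^p b^p) and |s| = 4p ≥ p.
By the CFL pumping lemma, s = uvxyz for some u, v, x, y, z with |vxy| ≤ p, |vy| ≥ 1, and uv^i xy^i z ∈ L for every i ≥ 0.

Write s as four blocks A₁ B₁ A₂ B₂ with A₁ = A₂ = a^p and B₁ = B₂ = b^p. Since |vxy| ≤ p, the window vxy lies inside at most two adjacent blocks. Take i = 0 and let t = uxz, so |t| = 4p − |vy| with 1 ≤ |vy| ≤ p. If |t| is odd, t ∉ L immediately, so assume |vy| is even (hence |vy| ≥ 2) and |t|/2 = 2p − |vy|/2, which satisfies p ≤ |t|/2 ≤ 2p − 1.

Case 1 (vxy inside A₁B₁): t = a^(p−j) b^(p−l) a^p b^p with j + l = |vy|. The second half of t has length < 2p, so it is a suffix of the trailing a^p b^p and ends in b; the first half is a^(p−j) b^(p−l) a^((j+l)/2), which ends in a because (j+l)/2 ≥ 1. The halves differ, so t ∉ L.

Case 2 (vxy inside B₁A₂, straddling the middle): t = a^p b^(p−j) a^(p−l) b^p with j + l = |vy|. If t = ww, then w is a prefix of t of length ≥ p, so w begins with a^p; and w is a suffix of t of length ≥ p, so w ends with b^p. That forces |w| ≥ 2p, contradicting |w| = |t|/2 ≤ 2p − 1. So t ∉ L.

Case 3 (vxy inside A₂B₂): t = a^p b^p a^(p−j) b^(p−l) with j + l = |vy|. The first half of t is a prefix of a^p b^p, so it begins with a; the second half is b^((j+l)/2) a^(p−j) b^(p−l), which begins with b. The halves differ, so t ∉ L.

In every case uv⁰xy⁰z = uxz ∉ L.

This contradicts the CFL pumping lemma, which requires uv^i xy^i z ∈ L for all i ≥ 0.
Hence L = {ww : w ∈ {a,b}*} is not context-free. ∎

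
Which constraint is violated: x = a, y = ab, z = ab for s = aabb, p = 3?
Violated: xyz = s

The decomposition x = a, y = ab, z = ab for s = aabb with p = 3
violates the constraint: xyz = s

xyz = 'a' + 'ab' + 'ab' = 'aabab' ≠ 'aabb' = s. The decomposition doesn't reconstruct s.

Pumping lemma constraints:
1. xyz = s (decomposition is valid)
2. |xy| ≤ p
3. |y| > 0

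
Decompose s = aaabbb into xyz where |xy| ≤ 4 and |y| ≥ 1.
x = 'a', y = 'aa', z = 'bbb'

For s = aaabbb and p = 4, one valid decomposition is:
- x = 'a' (length 1)
- y = 'aa' (length 2)
- z = 'bbb' (length 3)

Verification:
- xyz = 'a' + 'aa' + 'bbb' = aaabbb ✓
- |xy| = 3 ≤ 4 ✓
- |y| = 2 > 0 ✓

All pumping lemma constraints are satisfied.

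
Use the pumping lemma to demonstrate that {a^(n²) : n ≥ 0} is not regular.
Assume for contradiction that L is regular, and let p ≥ 1 be the pumping length given by the pumping lemma.
Choose s = a^(p²). Then s ∈ L and |s| = p² ≥ p.
By the pumping lemma, s = xyz for some x, y, z with |xy| ≤ p, |y| ≥ 1, and xy^i z ∈ L for every i ≥ 0.
Here y = a^k for some k with 1 ≤ k ≤ |xy| ≤ p.

Take i = 2: |xy²z| = p² + k.
Now p² < p² + k ≤ p² + p < p² + 2p + 1 = (p + 1)².
So |xy²z| lies strictly between the consecutive squares p² and (p + 1)², hence is not a perfect square, and xy²z ∉ L.

This contradicts the pumping lemma, which requires xy^i z ∈ L for all i ≥ 0.
Hence L = {a^(n²) : n ≥ 0} is not regular. ∎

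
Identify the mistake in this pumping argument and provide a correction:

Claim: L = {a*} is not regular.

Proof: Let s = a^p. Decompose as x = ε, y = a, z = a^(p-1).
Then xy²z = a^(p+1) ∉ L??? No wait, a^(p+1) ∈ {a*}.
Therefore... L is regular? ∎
Error: The proof attempts to show a*  is not regular, but a* IS regular!

Correction: a* is a regular language (recognized by a simple DFA with one accepting state and self-loop on 'a'). The pumping lemma can only prove non-regularity, not regularity. For regular languages, pumping always works.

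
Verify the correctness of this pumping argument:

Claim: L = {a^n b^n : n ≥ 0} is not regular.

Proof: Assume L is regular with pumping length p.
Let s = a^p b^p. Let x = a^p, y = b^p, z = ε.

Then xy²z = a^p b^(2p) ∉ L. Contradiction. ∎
The proof is INCORRECT.

Error: The decomposition violates |xy| ≤ p.
With x = a^p and y = b^p, we have |xy| = 2p > p.
The pumping lemma requires |xy| ≤ p, so y must be within the first p characters.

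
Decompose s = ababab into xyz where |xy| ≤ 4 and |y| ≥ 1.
x = 'a', y = 'bab', z = 'ab'

For s = ababab and p = 4, one valid decomposition is:
- x = 'a' (length 1)
- y = 'bab' (length 3)
- z = 'ab' (length 2)

Verification:
- xyz = 'a' + 'bab' + 'ab' = ababab ✓
- |xy| = 4 ≤ 4 ✓
- |y| = 3 > 0 ✓

All pumping lemma constraints are satisfied.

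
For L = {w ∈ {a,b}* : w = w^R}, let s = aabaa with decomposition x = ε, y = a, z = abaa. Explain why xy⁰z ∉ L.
xy⁰z = abaa ∉ L

Pumping with i = 0 replaces y = a by y⁰ = ε:
- Original: s = xyz = aabaa; aabaa reversed is aabaa, the same string, so it is a palindrome and is in L
- Pumped: xy⁰z = ε · ε · abaa = abaa
- abaa reversed is aaba ≠ abaa, so it is not a palindrome and is not in L

The pumping lemma would require xy⁰z ∈ L, so this decomposition yields a contradiction.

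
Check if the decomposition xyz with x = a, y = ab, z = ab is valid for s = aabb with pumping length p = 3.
Violated: xyz = s

The decomposition x = a, y = ab, z = ab for s = aabb with p = 3
violates the constraint: xyz = s

xyz = 'a' + 'ab' + 'ab' = 'aabab' ≠ 'aabb' = s. The decomposition doesn't reconstruct s.

Pumping lemma constraints:
1. xyz = s (decomposition is valid)
2. |xy| ≤ p
3. |y| > 0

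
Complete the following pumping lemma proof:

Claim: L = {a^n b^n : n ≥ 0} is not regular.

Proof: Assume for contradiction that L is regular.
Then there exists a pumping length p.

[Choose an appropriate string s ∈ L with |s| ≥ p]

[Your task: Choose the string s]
s = a^p b^p

This string is in L (has equal a's and b's) and has length 2p ≥ p.
Any decomposition xyz with |xy| ≤ p means y consists only of a's,
so pumping will unbalance the counts.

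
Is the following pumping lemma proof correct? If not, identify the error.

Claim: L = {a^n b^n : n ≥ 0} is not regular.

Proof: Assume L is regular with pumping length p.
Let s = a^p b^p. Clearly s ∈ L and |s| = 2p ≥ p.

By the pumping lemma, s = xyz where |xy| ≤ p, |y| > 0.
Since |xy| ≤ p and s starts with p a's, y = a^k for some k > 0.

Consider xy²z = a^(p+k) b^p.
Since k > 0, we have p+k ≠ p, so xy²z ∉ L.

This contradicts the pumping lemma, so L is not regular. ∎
The proof is correct.

This proof is valid because:
1. The string s = a^p b^p is correctly in L
2. The decomposition analysis is correct: y must consist only of a's
3. The contradiction is valid: pumping increases a's but not b's
4. The conclusion follows logically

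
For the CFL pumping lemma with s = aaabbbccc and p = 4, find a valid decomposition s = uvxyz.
u='aa', v='a', x='bb', y='b', z='ccc'

For s = aaabbbccc with pumping length p = 4:

One valid decomposition:
- u = 'aa'
- v = 'a'
- x = 'bb'
- y = 'b'
- z = 'ccc'

Verification:
- uvxyz = 'aa' + 'a' + 'bb' + 'b' + 'ccc' = aaabbbccc ✓
- |vxy| = |'abbb'| = 4 ≤ 4 ✓
- |vy| = |'ab'| = 2 > 0 ✓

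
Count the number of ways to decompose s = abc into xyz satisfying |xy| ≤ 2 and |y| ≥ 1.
3

For s = 'abc' with pumping length p = 2:

Constraints: |xy| ≤ 2, |y| > 0

Valid decompositions (|xy| ≤ p, |y| ≥ 1):
  • x='', y='a', z='bc'
  • x='a', y='b', z='c'
  • x='', y='ab', z='c'

Total count: 3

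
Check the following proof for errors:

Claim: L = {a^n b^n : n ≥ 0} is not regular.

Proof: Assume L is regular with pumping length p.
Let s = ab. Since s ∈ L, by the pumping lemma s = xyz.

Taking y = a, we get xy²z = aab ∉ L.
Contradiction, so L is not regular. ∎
The proof is INCORRECT.

Error: The string s = ab may be shorter than p.
The pumping lemma only applies to strings with |s| ≥ p, and p is not under our control.
We must choose s in terms of p, e.g. s = a^p b^p, to ensure |s| ≥ p.
(The proof also fixes one particular y; a valid argument must handle every decomposition with |xy| ≤ p and |y| ≥ 1 — for s = a^p b^p this forces y = a^k, and then xy²z = a^(p+k) b^p ∉ L.)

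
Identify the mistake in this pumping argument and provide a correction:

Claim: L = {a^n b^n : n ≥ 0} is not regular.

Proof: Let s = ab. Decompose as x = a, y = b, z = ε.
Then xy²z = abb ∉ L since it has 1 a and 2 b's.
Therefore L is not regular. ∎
Error: The string s = ab might be shorter than the pumping length p.

Correction: Choose s = a^p b^p to ensure |s| ≥ p. Also, the decomposition is wrong: with |xy| ≤ p, y cannot include b's when s starts with p a's.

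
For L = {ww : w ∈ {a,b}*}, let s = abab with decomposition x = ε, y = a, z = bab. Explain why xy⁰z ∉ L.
xy⁰z = bab ∉ L

Pumping with i = 0 replaces y = a by y⁰ = ε:
- Original: s = xyz = abab; abab splits into halves ab · ab, which are equal, so it is in L (w = ab)
- Pumped: xy⁰z = ε · ε · bab = bab
- bab has odd length 3, so it cannot be written as ww and is not in L

The pumping lemma would require xy⁰z ∈ L, so this decomposition yields a contradiction.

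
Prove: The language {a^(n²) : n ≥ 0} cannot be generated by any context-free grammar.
Assume for contradiction that L is context-free, and let p ≥ 1 be the pumping length given by the pumping lemma for CFLs.
Choose s = a^(p²). Then s ∈ L and |s| = p² ≥ p.
By the CFL pumping lemma, s = uvxyz for some u, v, x, y, z with |vxy| ≤ p, |vy| ≥ 1, and uv^i xy^i z ∈ L for every i ≥ 0.
All symbols are a's, so only lengths matter: let k = |vy|, with 1 ≤ k ≤ |vxy| ≤ p.

Take i = 2: |uv²xy²z| = p² + k, and p² < p² + k ≤ p² + p < (p + 1)².
So the length lies strictly between consecutive squares and is not a perfect square; uv²xy²z ∉ L.

This contradicts the CFL pumping lemma, which requires uv^i xy^i z ∈ L for all i ≥ 0.
Hence L = {a^(n²) : n ≥ 0} is not context-free. ∎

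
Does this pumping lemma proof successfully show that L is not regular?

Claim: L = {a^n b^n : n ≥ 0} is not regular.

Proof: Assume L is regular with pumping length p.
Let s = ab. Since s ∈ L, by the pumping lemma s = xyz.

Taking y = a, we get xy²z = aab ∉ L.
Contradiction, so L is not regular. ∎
The proof is INCORRECT.

Error: The string s = ab may be shorter than p.
The pumping lemma only applies to strings with |s| ≥ p, and p is not under our control.
We must choose s in terms of p, e.g. s = a^p b^p, to ensure |s| ≥ p.
(The proof also fixes one particular y; a valid argument must handle every decomposition with |xy| ≤ p and |y| ≥ 1 — for s = a^p b^p this forces y = a^k, and then xy²z = a^(p+k) b^p ∉ L.)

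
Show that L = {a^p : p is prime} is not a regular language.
Assume for contradiction that L is regular, and let p ≥ 1 be the pumping length given by the pumping lemma.
Choose a prime q with q ≥ p (one exists because there are infinitely many primes) and let s = a^q. Then s ∈ L and |s| = q ≥ p.
By the pumping lemma, s = xyz for some x, y, z with |xy| ≤ p, |y| ≥ 1, and xy^i z ∈ L for every i ≥ 0.
Here y = a^k for some k with 1 ≤ k ≤ p, and xy^i z = a^(q + (i − 1)k) for every i ≥ 0.

Take i = q + 1: |xy^(q+1) z| = q + qk = q(k + 1).
Both factors satisfy q ≥ 2 and k + 1 ≥ 2, so q(k + 1) is composite, and xy^(q+1) z ∉ L.

This contradicts the pumping lemma, which requires xy^i z ∈ L for all i ≥ 0.
Hence L = {a^p : p is prime} is not regular. ∎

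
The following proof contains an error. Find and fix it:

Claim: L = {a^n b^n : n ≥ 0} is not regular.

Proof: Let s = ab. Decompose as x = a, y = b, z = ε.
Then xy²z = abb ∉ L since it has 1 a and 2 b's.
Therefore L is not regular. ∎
Error: The string s = ab might be shorter than the pumping length p.

Correction: Choose s = a^p b^p to ensure |s| ≥ p. Also, the decomposition is wrong: with |xy| ≤ p, y cannot include b's when s starts with p a's.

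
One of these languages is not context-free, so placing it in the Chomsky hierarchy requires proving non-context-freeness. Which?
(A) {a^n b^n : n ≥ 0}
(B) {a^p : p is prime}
(B) {a^p : p is prime}

(B) {a^p : p is prime} requires the CFL pumping lemma.

- {a^n b^n : n ≥ 0} is context-free (but not regular)
  • Can be shown non-regular with the regular pumping lemma
  • After pumping, the number of a's and b's become unequal

- {a^p : p is prime} is NOT context-free
  • Requires the CFL pumping lemma to prove
  • The CFL pumping lemma also fails because prime gaps are unbounded

The CFL pumping lemma is "stronger" in that it can prove non-membership
in the larger class of context-free languages.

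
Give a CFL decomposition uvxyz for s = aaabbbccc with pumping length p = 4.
u='aa', v='a', x='bb', y='b', z='ccc'

For s = aaabbbccc with pumping length p = 4:

One valid decomposition:
- u = 'aa'
- v = 'a'
- x = 'bb'
- y = 'b'
- z = 'ccc'

Verification:
- uvxyz = 'aa' + 'a' + 'bb' + 'b' + 'ccc' = aaabbbccc ✓
- |vxy| = |'abbb'| = 4 ≤ 4 ✓
- |vy| = |'ab'| = 2 > 0 ✓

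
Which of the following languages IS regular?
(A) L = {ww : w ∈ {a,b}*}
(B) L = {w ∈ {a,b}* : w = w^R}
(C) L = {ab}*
(C) {ab}*

(C) L = {ab}* is regular.

This can be recognized by a finite automaton (DFA/NFA).
Regular expressions like {ab}* define regular languages.

The other choices are not regular:
- {w ∈ {a,b}* : w = w^R}: After pumping, the string is no longer symmetric
- {ww : w ∈ {a,b}*}: After pumping, the two halves no longer match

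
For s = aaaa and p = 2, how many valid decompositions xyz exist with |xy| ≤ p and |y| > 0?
3

For s = 'aaaa' with pumping length p = 2:

Constraints: |xy| ≤ 2, |y| > 0

Valid decompositions (|xy| ≤ p, |y| ≥ 1):
  • x='', y='a', z='aaa'
  • x='a', y='a', z='aa'
  • x='', y='aa', z='aa'

Total count: 3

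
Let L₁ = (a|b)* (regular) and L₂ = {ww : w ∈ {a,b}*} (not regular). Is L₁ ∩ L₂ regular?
No — L₁ ∩ L₂ is not regular.

(a|b)* is all strings over {a,b}, so L₁ ∩ L₂ = {ww : w ∈ {a,b}*} = L₂ itself, which is not regular (pump s = a^p b a^p b).

Note that the bare facts "L₁ regular, L₂ non-regular" do not settle the question by themselves: the closure of regular languages under ∪, ∩, complement and difference applies only when BOTH operands are regular. With a non-regular operand the result can come out regular or non-regular depending on the specific languages, so one has to work out L₁ ∩ L₂ for this particular pair, as above.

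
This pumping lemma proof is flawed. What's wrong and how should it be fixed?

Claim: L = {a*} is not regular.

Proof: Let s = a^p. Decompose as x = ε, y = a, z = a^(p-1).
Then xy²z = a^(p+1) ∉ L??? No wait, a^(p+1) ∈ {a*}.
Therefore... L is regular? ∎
Error: The proof attempts to show a*  is not regular, but a* IS regular!

Correction: a* is a regular language (recognized by a simple DFA with one accepting state and self-loop on 'a'). The pumping lemma can only prove non-regularity, not regularity. For regular languages, pumping always works.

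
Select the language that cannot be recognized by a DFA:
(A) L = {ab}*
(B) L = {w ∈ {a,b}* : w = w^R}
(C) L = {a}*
(B) {w ∈ {a,b}* : w = w^R}

(B) L = {w ∈ {a,b}* : w = w^R} is NOT regular.

The pumping lemma can be used to prove this:
After pumping, the string is no longer symmetric

The other languages are regular because they can be recognized by finite automata.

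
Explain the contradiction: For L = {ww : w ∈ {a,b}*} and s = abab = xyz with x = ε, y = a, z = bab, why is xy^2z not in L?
xy²z = aabab ∉ L

Pumping with i = 2 replaces y = a by y² = aa:
- Original: s = xyz = abab; abab splits into halves ab · ab, which are equal, so it is in L (w = ab)
- Pumped: xy²z = ε · aa · bab = aabab
- aabab has odd length 5, so it cannot be written as ww and is not in L

The pumping lemma would require xy²z ∈ L, so this decomposition yields a contradiction.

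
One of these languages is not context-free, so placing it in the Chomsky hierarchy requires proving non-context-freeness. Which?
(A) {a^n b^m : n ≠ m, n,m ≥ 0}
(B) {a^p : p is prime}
(B) {a^p : p is prime}

(B) {a^p : p is prime} requires the CFL pumping lemma.

- {a^n b^m : n ≠ m, n,m ≥ 0} is context-free (but not regular)
  • Can be shown non-regular with the regular pumping lemma
  • After pumping a's, we can make n = m

- {a^p : p is prime} is NOT context-free
  • Requires the CFL pumping lemma to prove
  • The CFL pumping lemma also fails because prime gaps are unbounded

The CFL pumping lemma is "stronger" in that it can prove non-membership
in the larger class of context-free languages.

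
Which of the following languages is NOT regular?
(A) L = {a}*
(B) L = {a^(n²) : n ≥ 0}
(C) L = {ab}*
(B) {a^(n²) : n ≥ 0}

(B) L = {a^(n²) : n ≥ 0} is NOT regular.

The pumping lemma can be used to prove this:
After pumping, length is no longer a perfect square

The other languages are regular because they can be recognized by finite automata.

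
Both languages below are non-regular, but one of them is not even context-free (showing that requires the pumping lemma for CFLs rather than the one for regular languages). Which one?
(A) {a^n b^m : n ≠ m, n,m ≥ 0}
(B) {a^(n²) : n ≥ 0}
(B) {a^(n²) : n ≥ 0}

(B) {a^(n²) : n ≥ 0} requires the CFL pumping lemma.

- {a^n b^m : n ≠ m, n,m ≥ 0} is context-free (but not regular)
  • Can be shown non-regular with the regular pumping lemma
  • After pumping a's, we can make n = m

- {a^(n²) : n ≥ 0} is NOT context-free
  • Requires the CFL pumping lemma to prove
  • Gaps between squares grow unboundedly

The CFL pumping lemma is "stronger" in that it can prove non-membership
in the larger class of context-free languages.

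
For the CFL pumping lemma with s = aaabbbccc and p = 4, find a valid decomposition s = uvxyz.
u='aa', v='a', x='bb', y='b', z='ccc'

For s = aaabbbccc with pumping length p = 4:

One valid decomposition:
- u = 'aa'
- v = 'a'
- x = 'bb'
- y = 'b'
- z = 'ccc'

Verification:
- uvxyz = 'aa' + 'a' + 'bb' + 'b' + 'ccc' = aaabbbccc ✓
- |vxy| = |'abbb'| = 4 ≤ 4 ✓
- |vy| = |'ab'| = 2 > 0 ✓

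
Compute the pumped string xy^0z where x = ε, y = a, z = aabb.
aabb

Given x = '', y = 'a', z = 'aabb' and i = 0:

xy^0z = x + y·y·...·y (0 times) + z
       = '' + 'a'^0 + 'aabb'
       = '' + '' + 'aabb'
       = 'aabb'

The pumped string is 'aabb' with length 4.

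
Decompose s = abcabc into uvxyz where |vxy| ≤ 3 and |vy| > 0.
u='ab', v='c', x='a', y='b', z='c'

For s = abcabc with pumping length p = 3:

One valid decomposition:
- u = 'ab'
- v = 'c'
- x = 'a'
- y = 'b'
- z = 'c'

Verification:
- uvxyz = 'ab' + 'c' + 'a' + 'b' + 'c' = abcabc ✓
- |vxy| = |'cab'| = 3 ≤ 3 ✓
- |vy| = |'cb'| = 2 > 0 ✓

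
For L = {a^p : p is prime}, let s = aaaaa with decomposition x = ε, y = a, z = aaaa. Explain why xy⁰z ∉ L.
xy⁰z = aaaa ∉ L

Pumping with i = 0 replaces y = a by y⁰ = ε:
- Original: s = xyz = aaaaa; aaaaa has length 5, which is prime, so it is in L
- Pumped: xy⁰z = ε · ε · aaaa = aaaa
- aaaa has length 4 = 2 × 2, which is not prime, so it is not in L

The pumping lemma would require xy⁰z ∈ L, so this decomposition yields a contradiction.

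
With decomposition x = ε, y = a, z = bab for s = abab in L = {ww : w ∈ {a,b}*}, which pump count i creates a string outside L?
i = 0

xy⁰z = ε · ε · bab = bab; bab has odd length 3, so it cannot be written as ww and is not in L.
(Other choices also work, e.g. i = 2, 3; only i = 1 is guaranteed to stay in L since xy¹z = s.)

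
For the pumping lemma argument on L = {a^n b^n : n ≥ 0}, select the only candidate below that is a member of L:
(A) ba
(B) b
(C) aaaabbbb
(C) aaaabbbb

The pumping lemma is applied to a string s that lies in L, so first check membership of each option:
- (A) ba has an a after a b, so it is not of the form a^n b^n and is not in L ✗
- (B) b has 0 a's and 1 b's; 0 ≠ 1, so it is not in L ✗
- (C) aaaabbbb = a^4 b^4 has equal counts (4 = 4), so it is in L ✓

Only (C) aaaabbbb is in L, so it is the only candidate that could play the role of s.
(In a complete proof one picks s in terms of the pumping length p so that |s| ≥ p is guaranteed; a fixed string like aaaabbbb illustrates the shape of such an s.)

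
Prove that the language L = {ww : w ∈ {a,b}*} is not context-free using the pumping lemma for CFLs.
Assume for contradiction that L is context-free, and let p ≥ 1 be the pumping length given by the pumping lemma for CFLs.
Choose s = a^p b^p a^p b^p. Then s ∈ L (take w = a^p b^p) and |s| = 4p ≥ p.
By the CFL pumping lemma, s = uvxyz for some u, v, x, y, z with |vxy| ≤ p, |vy| ≥ 1, and uv^i xy^i z ∈ L for every i ≥ 0.

Write s as four blocks A₁ B₁ A₂ B₂ with A₁ = A₂ = a^p and B₁ = B₂ = b^p. Since |vxy| ≤ p, the window vxy lies inside at most two adjacent blocks. Take i = 0 and let t = uxz, so |t| = 4p − |vy| with 1 ≤ |vy| ≤ p. If |t| is odd, t ∉ L immediately, so assume |vy| is even (hence |vy| ≥ 2) and |t|/2 = 2p − |vy|/2, which satisfies p ≤ |t|/2 ≤ 2p − 1.

Case 1 (vxy inside A₁B₁): t = a^(p−j) b^(p−l) a^p b^p with j + l = |vy|. The second half of t has length < 2p, so it is a suffix of the trailing a^p b^p and ends in b; the first half is a^(p−j) b^(p−l) a^((j+l)/2), which ends in a because (j+l)/2 ≥ 1. The halves differ, so t ∉ L.

Case 2 (vxy inside B₁A₂, straddling the middle): t = a^p b^(p−j) a^(p−l) b^p with j + l = |vy|. If t = ww, then w is a prefix of t of length ≥ p, so w begins with a^p; and w is a suffix of t of length ≥ p, so w ends with b^p. That forces |w| ≥ 2p, contradicting |w| = |t|/2 ≤ 2p − 1. So t ∉ L.

Case 3 (vxy inside A₂B₂): t = a^p b^p a^(p−j) b^(p−l) with j + l = |vy|. The first half of t is a prefix of a^p b^p, so it begins with a; the second half is b^((j+l)/2) a^(p−j) b^(p−l), which begins with b. The halves differ, so t ∉ L.

In every case uv⁰xy⁰z = uxz ∉ L.

This contradicts the CFL pumping lemma, which requires uv^i xy^i z ∈ L for all i ≥ 0.
Hence L = {ww : w ∈ {a,b}*} is not context-free. ∎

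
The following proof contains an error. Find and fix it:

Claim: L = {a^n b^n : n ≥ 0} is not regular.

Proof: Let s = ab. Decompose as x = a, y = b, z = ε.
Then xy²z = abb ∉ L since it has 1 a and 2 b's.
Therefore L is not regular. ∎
Error: The string s = ab might be shorter than the pumping length p.

Correction: Choose s = a^p b^p to ensure |s| ≥ p. Also, the decomposition is wrong: with |xy| ≤ p, y cannot include b's when s starts with p a's.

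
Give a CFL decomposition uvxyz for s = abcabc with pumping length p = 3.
u='ab', v='c', x='a', y='b', z='c'

For s = abcabc with pumping length p = 3:

One valid decomposition:
- u = 'ab'
- v = 'c'
- x = 'a'
- y = 'b'
- z = 'c'

Verification:
- uvxyz = 'ab' + 'c' + 'a' + 'b' + 'c' = abcabc ✓
- |vxy| = |'cab'| = 3 ≤ 3 ✓
- |vy| = |'cb'| = 2 > 0 ✓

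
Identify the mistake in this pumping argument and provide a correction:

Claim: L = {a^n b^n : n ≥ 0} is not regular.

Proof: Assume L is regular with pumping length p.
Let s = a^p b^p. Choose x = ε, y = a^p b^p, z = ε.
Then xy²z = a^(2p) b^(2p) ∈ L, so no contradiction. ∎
Error: The decomposition violates |xy| ≤ p. With y = a^p b^p, |xy| = |y| = 2p > p. (The proof also miscomputes xy²z, which would be a^p b^p a^p b^p rather than a^(2p) b^(2p), and it wrongly treats one harmless decomposition as settling the matter — the prover does not get to choose the decomposition.)

Correction: The pumping lemma requires |xy| ≤ p, and the argument must handle every decomposition satisfying |xy| ≤ p, |y| ≥ 1. Since s starts with p a's, any such y consists only of a's, say y = a^k with k ≥ 1. Then xy²z = a^(p+k) b^p has unequal numbers of a's and b's, so xy²z ∉ L — the required contradiction.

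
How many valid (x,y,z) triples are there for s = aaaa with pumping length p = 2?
3

For s = 'aaaa' with pumping length p = 2:

Constraints: |xy| ≤ 2, |y| > 0

Valid decompositions (|xy| ≤ p, |y| ≥ 1):
  • x='', y='a', z='aaa'
  • x='a', y='a', z='aa'
  • x='', y='aa', z='aa'

Total count: 3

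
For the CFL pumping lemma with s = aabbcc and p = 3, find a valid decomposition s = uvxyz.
u='aa', v='b', x='b', y='c', z='c'

For s = aabbcc with pumping length p = 3:

One valid decomposition:
- u = 'aa'
- v = 'b'
- x = 'b'
- y = 'c'
- z = 'c'

Verification:
- uvxyz = 'aa' + 'b' + 'b' + 'c' + 'c' = aabbcc ✓
- |vxy| = |'bbc'| = 3 ≤ 3 ✓
- |vy| = |'bc'| = 2 > 0 ✓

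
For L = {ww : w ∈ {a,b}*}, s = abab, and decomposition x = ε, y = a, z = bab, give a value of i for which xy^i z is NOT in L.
i = 0

xy⁰z = ε · ε · bab = bab; bab has odd length 3, so it cannot be written as ww and is not in L.
(Other choices also work, e.g. i = 2, 3; only i = 1 is guaranteed to stay in L since xy¹z = s.)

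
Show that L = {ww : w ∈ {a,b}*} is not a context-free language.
Assume for contradiction that L is context-free, and let p ≥ 1 be the pumping length given by the pumping lemma for CFLs.
Choose s = a^p b^p a^p b^p. Then s ∈ L (take w = a^p b^p) and |s| = 4p ≥ p.
By the CFL pumping lemma, s = uvxyz for some u, v, x, y, z with |vxy| ≤ p, |vy| ≥ 1, and uv^i xy^i z ∈ L for every i ≥ 0.

Write s as four blocks A₁ B₁ A₂ B₂ with A₁ = A₂ = a^p and B₁ = B₂ = b^p. Since |vxy| ≤ p, the window vxy lies inside at most two adjacent blocks. Take i = 0 and let t = uxz, so |t| = 4p − |vy| with 1 ≤ |vy| ≤ p. If |t| is odd, t ∉ L immediately, so assume |vy| is even (hence |vy| ≥ 2) and |t|/2 = 2p − |vy|/2, which satisfies p ≤ |t|/2 ≤ 2p − 1.

Case 1 (vxy inside A₁B₁): t = a^(p−j) b^(p−l) a^p b^p with j + l = |vy|. The second half of t has length < 2p, so it is a suffix of the trailing a^p b^p and ends in b; the first half is a^(p−j) b^(p−l) a^((j+l)/2), which ends in a because (j+l)/2 ≥ 1. The halves differ, so t ∉ L.

Case 2 (vxy inside B₁A₂, straddling the middle): t = a^p b^(p−j) a^(p−l) b^p with j + l = |vy|. If t = ww, then w is a prefix of t of length ≥ p, so w begins with a^p; and w is a suffix of t of length ≥ p, so w ends with b^p. That forces |w| ≥ 2p, contradicting |w| = |t|/2 ≤ 2p − 1. So t ∉ L.

Case 3 (vxy inside A₂B₂): t = a^p b^p a^(p−j) b^(p−l) with j + l = |vy|. The first half of t is a prefix of a^p b^p, so it begins with a; the second half is b^((j+l)/2) a^(p−j) b^(p−l), which begins with b. The halves differ, so t ∉ L.

In every case uv⁰xy⁰z = uxz ∉ L.

This contradicts the CFL pumping lemma, which requires uv^i xy^i z ∈ L for all i ≥ 0.
Hence L = {ww : w ∈ {a,b}*} is not context-free. ∎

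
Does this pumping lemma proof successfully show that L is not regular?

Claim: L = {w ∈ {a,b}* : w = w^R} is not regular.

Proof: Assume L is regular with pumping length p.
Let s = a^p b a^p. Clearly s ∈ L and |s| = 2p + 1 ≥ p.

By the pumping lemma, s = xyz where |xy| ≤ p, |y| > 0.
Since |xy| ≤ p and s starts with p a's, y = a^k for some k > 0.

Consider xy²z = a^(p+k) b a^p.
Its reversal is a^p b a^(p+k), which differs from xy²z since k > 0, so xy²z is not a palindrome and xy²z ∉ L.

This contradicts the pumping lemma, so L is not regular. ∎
The proof is correct.

This proof is valid because:
1. s = a^p b a^p is in L and is chosen in terms of p, so |s| ≥ p holds for every p
2. The decomposition analysis is correct: |xy| ≤ p forces y to lie inside the leading a's
3. The contradiction is valid: a^(p+k) b a^p has more a's before the b than after it, so it is not a palindrome
4. The conclusion follows logically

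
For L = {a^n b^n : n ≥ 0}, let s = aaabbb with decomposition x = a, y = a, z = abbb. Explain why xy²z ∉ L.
xy²z = aaaabbb ∉ L

Pumping with i = 2 replaces y = a by y² = aa:
- Original: s = xyz = aaabbb; aaabbb = a^3 b^3 has equal counts (3 = 3), so it is in L
- Pumped: xy²z = a · aa · abbb = aaaabbb
- aaaabbb has 4 a's and 3 b's; 4 ≠ 3, so it is not in L

The pumping lemma would require xy²z ∈ L, so this decomposition yields a contradiction.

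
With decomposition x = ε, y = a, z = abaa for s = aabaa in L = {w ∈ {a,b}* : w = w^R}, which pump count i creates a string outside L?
i = 2

xy²z = ε · aa · abaa = aaabaa; aaabaa reversed is aabaaa ≠ aaabaa, so it is not a palindrome and is not in L.
(Other choices also work, e.g. i = 0, 3; only i = 1 is guaranteed to stay in L since xy¹z = s.)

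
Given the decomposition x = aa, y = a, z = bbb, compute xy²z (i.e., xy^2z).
aaaabbb

Given x = 'aa', y = 'a', z = 'bbb' and i = 2:

xy^2z = x + y·y·...·y (2 times) + z
       = 'aa' + 'a'^2 + 'bbb'
       = 'aa' + 'aa' + 'bbb'
       = 'aaaabbb'

The pumped string is 'aaaabbb' with length 7.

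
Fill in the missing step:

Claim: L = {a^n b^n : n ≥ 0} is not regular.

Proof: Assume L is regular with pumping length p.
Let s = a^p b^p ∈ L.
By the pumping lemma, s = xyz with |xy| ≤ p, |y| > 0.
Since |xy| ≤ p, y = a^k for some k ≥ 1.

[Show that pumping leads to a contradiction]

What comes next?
Consider xy²z = a^(p+k) b^p.

Since k ≥ 1, we have p + k > p.
So xy²z has more a's than b's: (p+k) a's vs p b's.
This means xy²z ∉ L because a^n b^n requires equal counts.

This contradicts the pumping lemma which states xy²z ∈ L.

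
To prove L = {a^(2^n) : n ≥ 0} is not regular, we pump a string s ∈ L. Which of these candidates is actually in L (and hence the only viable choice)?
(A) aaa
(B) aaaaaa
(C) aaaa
(C) aaaa

The pumping lemma is applied to a string s that lies in L, so first check membership of each option:
- (A) aaa has length 3, strictly between 2^1 = 2 and 2^2 = 4, so it is not in L ✗
- (B) aaaaaa has length 6, strictly between 2^2 = 4 and 2^3 = 8, so it is not in L ✗
- (C) aaaa has length 4 = 2^2, so it is in L ✓

Only (C) aaaa is in L, so it is the only candidate that could play the role of s.
(In a complete proof one picks s in terms of the pumping length p so that |s| ≥ p is guaranteed; a fixed string like aaaa illustrates the shape of such an s.)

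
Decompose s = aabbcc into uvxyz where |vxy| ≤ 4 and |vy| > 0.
u='a', v='a', x='bb', y='c', z='c'

For s = aabbcc with pumping length p = 4:

One valid decomposition:
- u = 'a'
- v = 'a'
- x = 'bb'
- y = 'c'
- z = 'c'

Verification:
- uvxyz = 'a' + 'a' + 'bb' + 'c' + 'c' = aabbcc ✓
- |vxy| = |'abbc'| = 4 ≤ 4 ✓
- |vy| = |'ac'| = 2 > 0 ✓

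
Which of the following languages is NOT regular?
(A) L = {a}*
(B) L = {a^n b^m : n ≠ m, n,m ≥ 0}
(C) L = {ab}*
(B) {a^n b^m : n ≠ m, n,m ≥ 0}

(B) L = {a^n b^m : n ≠ m, n,m ≥ 0} is NOT regular.

The pumping lemma can be used to prove this:
After pumping a's, we can make n = m

The other languages are regular because they can be recognized by finite automata.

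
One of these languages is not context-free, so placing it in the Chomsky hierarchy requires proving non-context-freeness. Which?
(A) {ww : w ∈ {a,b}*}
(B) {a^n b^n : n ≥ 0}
(A) {ww : w ∈ {a,b}*}

(A) {ww : w ∈ {a,b}*} requires the CFL pumping lemma.

- {a^n b^n : n ≥ 0} is context-free (but not regular)
  • Can be shown non-regular with the regular pumping lemma
  • After pumping, the number of a's and b's become unequal

- {ww : w ∈ {a,b}*} is NOT context-free
  • Requires the CFL pumping lemma to prove
  • Cannot verify equality of two arbitrary substrings

The CFL pumping lemma is "stronger" in that it can prove non-membership
in the larger class of context-free languages.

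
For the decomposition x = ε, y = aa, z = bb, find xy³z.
aaaaaabb

Given x = '', y = 'aa', z = 'bb' and i = 3:

xy^3z = x + y·y·...·y (3 times) + z
       = '' + 'aa'^3 + 'bb'
       = '' + 'aaaaaa' + 'bb'
       = 'aaaaaabb'

The pumped string is 'aaaaaabb' with length 8.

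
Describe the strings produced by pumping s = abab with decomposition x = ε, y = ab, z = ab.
{xy^i z : i ≥ 0} = {(ab)^(i+1) : i ≥ 0} = {ab, abab, ababab, ...}

With x = ε, y = ab, z = ab: Pumping 'ab' gives strings of alternating a's and b's.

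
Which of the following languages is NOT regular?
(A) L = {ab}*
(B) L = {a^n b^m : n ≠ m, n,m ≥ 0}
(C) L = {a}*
(B) {a^n b^m : n ≠ m, n,m ≥ 0}

(B) L = {a^n b^m : n ≠ m, n,m ≥ 0} is NOT regular.

The pumping lemma can be used to prove this:
After pumping a's, we can make n = m

The other languages are regular because they can be recognized by finite automata.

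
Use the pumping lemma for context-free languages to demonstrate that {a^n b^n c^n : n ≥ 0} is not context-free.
Assume for contradiction that L is context-free, and let p ≥ 1 be the pumping length given by the pumping lemma for CFLs.
Choose s = a^p b^p c^p. Then s ∈ L and |s| = 3p ≥ p.
By the CFL pumping lemma, s = uvxyz for some u, v, x, y, z with |vxy| ≤ p, |vy| ≥ 1, and uv^i xy^i z ∈ L for every i ≥ 0.

Because |vxy| ≤ p, the window vxy cannot contain both an a and a c: any substring of s containing both must include the entire block b^p plus at least one a and one c, so it has length ≥ p + 2 > p.
Hence at least one of the letters a, c does not occur in vy at all.

Take i = 0: the string uxz is obtained from s by deleting |vy| ≥ 1 symbols, so |uxz| = 3p − |vy| < 3p.
But the letter (a or c) that does not occur in vy still occurs exactly p times in uxz. Every string of L with exactly p copies of some letter is a^p b^p c^p, of length 3p. Since |uxz| < 3p, uxz ∉ L.

This contradicts the CFL pumping lemma, which requires uv^i xy^i z ∈ L for all i ≥ 0.
Hence L = {a^n b^n c^n : n ≥ 0} is not context-free. ∎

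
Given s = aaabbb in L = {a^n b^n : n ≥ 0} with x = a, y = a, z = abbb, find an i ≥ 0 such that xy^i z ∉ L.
i = 3

xy³z = a · aaa · abbb = aaaaabbb; aaaaabbb has 5 a's and 3 b's; 5 ≠ 3, so it is not in L.
(Other choices also work, e.g. i = 0, 2; only i = 1 is guaranteed to stay in L since xy¹z = s.)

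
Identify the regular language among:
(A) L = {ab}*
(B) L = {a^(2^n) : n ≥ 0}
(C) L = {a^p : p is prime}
(A) {ab}*

(A) L = {ab}* is regular.

This can be recognized by a finite automaton (DFA/NFA).
Regular expressions like {ab}* define regular languages.

The other choices are not regular:
- {a^(2^n) : n ≥ 0}: After pumping, length is no longer a power of 2
- {a^p : p is prime}: After pumping, the length becomes composite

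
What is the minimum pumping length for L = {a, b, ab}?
p = 3

For a finite language L, the pumping lemma holds vacuously if p > max|s| for s ∈ L.

The longest string in L = {a, b, ab} has length 2.
If p = 3, then no string s ∈ L has |s| ≥ p, so the condition is vacuously true.

The minimum pumping length is p = 3.

Why no smaller p works: for any p ≤ 2, the longest string s ∈ L has |s| = 2 ≥ p, so it would
have to be pumpable; but pumping up (i = 2, 3, ...) produces ever longer strings, which cannot all lie in the
finite language L. So the pumping property fails for every p ≤ 2.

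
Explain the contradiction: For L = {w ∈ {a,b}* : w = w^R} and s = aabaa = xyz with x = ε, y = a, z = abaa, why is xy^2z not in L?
xy²z = aaabaa ∉ L

Pumping with i = 2 replaces y = a by y² = aa:
- Original: s = xyz = aabaa; aabaa reversed is aabaa, the same string, so it is a palindrome and is in L
- Pumped: xy²z = ε · aa · abaa = aaabaa
- aaabaa reversed is aabaaa ≠ aaabaa, so it is not a palindrome and is not in L

The pumping lemma would require xy²z ∈ L, so this decomposition yields a contradiction.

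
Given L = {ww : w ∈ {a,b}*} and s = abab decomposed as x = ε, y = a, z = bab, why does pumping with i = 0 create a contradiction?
xy⁰z = bab ∉ L

Pumping with i = 0 replaces y = a by y⁰ = ε:
- Original: s = xyz = abab; abab splits into halves ab · ab, which are equal, so it is in L (w = ab)
- Pumped: xy⁰z = ε · ε · bab = bab
- bab has odd length 3, so it cannot be written as ww and is not in L

The pumping lemma would require xy⁰z ∈ L, so this decomposition yields a contradiction.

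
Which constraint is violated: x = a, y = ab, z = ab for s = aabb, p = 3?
Violated: xyz = s

The decomposition x = a, y = ab, z = ab for s = aabb with p = 3
violates the constraint: xyz = s

xyz = 'a' + 'ab' + 'ab' = 'aabab' ≠ 'aabb' = s. The decomposition doesn't reconstruct s.

Pumping lemma constraints:
1. xyz = s (decomposition is valid)
2. |xy| ≤ p
3. |y| > 0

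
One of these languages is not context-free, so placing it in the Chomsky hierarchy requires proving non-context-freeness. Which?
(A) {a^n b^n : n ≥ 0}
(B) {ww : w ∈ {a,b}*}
(B) {ww : w ∈ {a,b}*}

(B) {ww : w ∈ {a,b}*} requires the CFL pumping lemma.

- {a^n b^n : n ≥ 0} is context-free (but not regular)
  • Can be shown non-regular with the regular pumping lemma
  • After pumping, the number of a's and b's become unequal

- {ww : w ∈ {a,b}*} is NOT context-free
  • Requires the CFL pumping lemma to prove
  • Even a PDA cannot compare two arbitrary halves symbol by symbol; CFL pumping on a^p b^p a^p b^p fails

The CFL pumping lemma is "stronger" in that it can prove non-membership
in the larger class of context-free languages.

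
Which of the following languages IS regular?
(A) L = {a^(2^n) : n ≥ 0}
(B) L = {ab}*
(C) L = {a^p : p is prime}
(B) {ab}*

(B) L = {ab}* is regular.

This can be recognized by a finite automaton (DFA/NFA).
Regular expressions like {ab}* define regular languages.

The other choices are not regular:
- {a^p : p is prime}: After pumping, the length becomes composite
- {a^(2^n) : n ≥ 0}: After pumping, length is no longer a power of 2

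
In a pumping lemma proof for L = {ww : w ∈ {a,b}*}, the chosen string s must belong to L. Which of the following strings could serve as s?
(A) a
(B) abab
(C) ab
(B) abab

The pumping lemma is applied to a string s that lies in L, so first check membership of each option:
- (A) a has odd length 1, so it cannot be written as ww and is not in L ✗
- (B) abab splits into halves ab · ab, which are equal, so it is in L (w = ab) ✓
- (C) ab has length 2; its halves are a and b, which differ, so it is not in L ✗

Only (B) abab is in L, so it is the only candidate that could play the role of s.
(In a complete proof one picks s in terms of the pumping length p so that |s| ≥ p is guaranteed; a fixed string like abab illustrates the shape of such an s.)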